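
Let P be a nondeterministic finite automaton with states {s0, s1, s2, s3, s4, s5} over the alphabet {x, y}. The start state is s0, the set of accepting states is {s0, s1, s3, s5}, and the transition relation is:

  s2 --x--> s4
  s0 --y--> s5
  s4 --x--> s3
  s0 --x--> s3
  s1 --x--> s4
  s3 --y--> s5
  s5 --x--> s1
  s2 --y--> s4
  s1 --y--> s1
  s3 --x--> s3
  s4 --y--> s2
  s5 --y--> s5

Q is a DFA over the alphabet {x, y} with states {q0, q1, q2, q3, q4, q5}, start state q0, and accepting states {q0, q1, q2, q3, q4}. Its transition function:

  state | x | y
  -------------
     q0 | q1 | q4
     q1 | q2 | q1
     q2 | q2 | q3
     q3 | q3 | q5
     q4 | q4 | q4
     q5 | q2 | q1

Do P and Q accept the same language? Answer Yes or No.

The string xxyy is accepted by P but rejected by Q.
So L(P) ≠ L(Q).

No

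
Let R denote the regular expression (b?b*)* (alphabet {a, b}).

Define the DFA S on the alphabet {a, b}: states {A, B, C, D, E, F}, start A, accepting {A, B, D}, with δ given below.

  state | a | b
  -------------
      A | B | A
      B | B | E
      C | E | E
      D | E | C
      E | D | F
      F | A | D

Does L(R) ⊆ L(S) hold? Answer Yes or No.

Yes

Converting the expression R to a DFA (subset construction, then merging equivalent states) gives the minimal DFA with states {r0, r1}, start state r0, accepting states {r0} and transitions r0: a→r1, b→r0; r1: a→r1, b→r1.
Exploring the product automaton R × S from the start pair (r0, A), following both machines on each input symbol, reaches 7 state pairs: (r0, A), (r1, B), (r1, E), (r1, D), (r1, F), (r1, C), (r1, A).
R accepts in {r0} and S accepts in {A, B, D}. The reachable pairs whose R-component is accepting are (r0, A); in each of them the S-component is accepting too, so the product for L(R) \ L(S) (R-component accepting, S-component rejecting) has no reachable accepting pair and the difference is empty.
Hence every string in L(R) is also in L(S).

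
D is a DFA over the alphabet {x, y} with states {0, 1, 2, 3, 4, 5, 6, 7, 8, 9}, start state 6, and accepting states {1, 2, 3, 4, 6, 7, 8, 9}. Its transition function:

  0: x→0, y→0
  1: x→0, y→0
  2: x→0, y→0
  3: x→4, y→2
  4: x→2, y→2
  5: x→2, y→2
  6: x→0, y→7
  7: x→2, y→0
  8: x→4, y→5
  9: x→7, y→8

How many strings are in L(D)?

3

The useful subgraph on states {2, 6, 7} is acyclic, so L(D) is finite; the longest accepting path visits 3 useful states, giving maximum string length 2.
Counting accepting paths from 6 by length: 1 of length 0, 1 of length 1, 1 of length 2. Total 3.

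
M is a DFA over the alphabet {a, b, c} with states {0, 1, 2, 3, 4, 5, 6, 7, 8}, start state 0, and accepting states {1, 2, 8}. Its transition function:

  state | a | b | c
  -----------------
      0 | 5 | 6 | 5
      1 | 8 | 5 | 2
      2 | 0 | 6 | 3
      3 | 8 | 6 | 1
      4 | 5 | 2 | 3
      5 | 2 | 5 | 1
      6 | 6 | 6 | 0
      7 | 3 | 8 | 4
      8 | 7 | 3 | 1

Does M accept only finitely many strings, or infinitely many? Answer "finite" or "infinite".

State 1 is reachable from the start and can reach an accepting state, and it lies on the cycle 1 → 8 → 1.
Traversing that cycle any number of times yields accepted strings of unbounded length, so the language is infinite.

infinite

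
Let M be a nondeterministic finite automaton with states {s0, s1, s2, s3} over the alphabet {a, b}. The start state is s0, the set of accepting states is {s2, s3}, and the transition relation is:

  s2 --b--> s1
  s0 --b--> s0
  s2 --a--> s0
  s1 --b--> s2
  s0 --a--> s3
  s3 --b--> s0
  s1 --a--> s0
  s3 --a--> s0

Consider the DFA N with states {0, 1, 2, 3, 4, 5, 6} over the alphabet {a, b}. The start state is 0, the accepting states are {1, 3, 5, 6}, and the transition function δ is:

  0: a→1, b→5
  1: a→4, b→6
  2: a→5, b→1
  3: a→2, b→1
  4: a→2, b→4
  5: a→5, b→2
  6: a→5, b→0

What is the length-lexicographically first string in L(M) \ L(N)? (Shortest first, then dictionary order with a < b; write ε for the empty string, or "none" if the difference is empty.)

The string aaa is accepted by M but not by N.
No shorter string lies in the difference, and aaa is the lexicographically first length-3 string in L(M) \ L(N).

aaa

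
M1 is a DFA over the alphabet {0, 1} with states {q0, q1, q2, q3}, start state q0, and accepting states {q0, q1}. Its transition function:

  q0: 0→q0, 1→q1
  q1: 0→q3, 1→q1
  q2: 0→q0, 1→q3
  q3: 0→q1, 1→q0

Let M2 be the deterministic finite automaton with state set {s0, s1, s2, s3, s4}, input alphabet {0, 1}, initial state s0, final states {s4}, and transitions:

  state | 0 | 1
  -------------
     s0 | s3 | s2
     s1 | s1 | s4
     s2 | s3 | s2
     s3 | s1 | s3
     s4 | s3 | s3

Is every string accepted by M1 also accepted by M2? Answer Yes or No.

No

The empty string ε is in L(M1) but not in L(M2).
So L(M1) ⊄ L(M2).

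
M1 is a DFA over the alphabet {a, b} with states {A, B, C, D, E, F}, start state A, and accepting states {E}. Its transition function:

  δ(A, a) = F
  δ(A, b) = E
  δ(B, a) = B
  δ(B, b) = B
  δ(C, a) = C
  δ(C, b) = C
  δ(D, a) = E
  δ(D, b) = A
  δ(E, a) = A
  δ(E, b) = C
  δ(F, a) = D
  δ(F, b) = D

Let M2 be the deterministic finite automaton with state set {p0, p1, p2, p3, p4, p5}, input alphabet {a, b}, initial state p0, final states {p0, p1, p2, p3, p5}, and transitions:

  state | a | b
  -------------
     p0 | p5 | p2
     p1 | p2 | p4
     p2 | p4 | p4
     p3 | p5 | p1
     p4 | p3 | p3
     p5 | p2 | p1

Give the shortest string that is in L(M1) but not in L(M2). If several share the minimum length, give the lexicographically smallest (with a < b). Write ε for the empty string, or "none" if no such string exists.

The string aaa is accepted by M1 but not by M2.
No shorter string lies in the difference, and aaa is the lexicographically first length-3 string in L(M1) \ L(M2).

aaa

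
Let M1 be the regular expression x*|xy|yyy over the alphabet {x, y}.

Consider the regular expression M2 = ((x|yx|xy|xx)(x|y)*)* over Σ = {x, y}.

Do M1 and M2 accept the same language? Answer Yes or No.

The string yyy is accepted by M1 but rejected by M2.
So L(M1) ≠ L(M2).

No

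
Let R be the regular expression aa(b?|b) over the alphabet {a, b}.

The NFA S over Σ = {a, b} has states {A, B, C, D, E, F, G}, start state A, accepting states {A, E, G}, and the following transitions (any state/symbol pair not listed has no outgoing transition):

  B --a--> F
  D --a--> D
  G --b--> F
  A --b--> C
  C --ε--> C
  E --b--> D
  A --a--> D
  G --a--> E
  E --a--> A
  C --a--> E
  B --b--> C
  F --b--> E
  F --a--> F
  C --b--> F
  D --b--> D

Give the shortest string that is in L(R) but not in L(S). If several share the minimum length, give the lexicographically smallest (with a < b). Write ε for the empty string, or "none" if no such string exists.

The string aa is accepted by R but not by S.
No shorter string lies in the difference, and aa is the lexicographically first length-2 string in L(R) \ L(S).

aa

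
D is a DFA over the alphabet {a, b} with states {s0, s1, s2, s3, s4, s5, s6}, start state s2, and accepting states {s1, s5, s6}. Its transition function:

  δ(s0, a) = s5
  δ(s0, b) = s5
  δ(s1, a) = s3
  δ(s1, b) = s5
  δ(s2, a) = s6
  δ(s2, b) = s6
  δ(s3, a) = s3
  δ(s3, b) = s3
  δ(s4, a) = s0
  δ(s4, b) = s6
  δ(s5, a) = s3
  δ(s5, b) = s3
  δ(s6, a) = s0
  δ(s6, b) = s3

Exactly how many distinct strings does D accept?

6

The useful subgraph on states {s0, s2, s5, s6} is acyclic, so L(D) is finite; the longest accepting path visits 4 useful states, giving maximum string length 3.
Counting accepting paths from s2 by length: 2 of length 1, 4 of length 3. Total 6.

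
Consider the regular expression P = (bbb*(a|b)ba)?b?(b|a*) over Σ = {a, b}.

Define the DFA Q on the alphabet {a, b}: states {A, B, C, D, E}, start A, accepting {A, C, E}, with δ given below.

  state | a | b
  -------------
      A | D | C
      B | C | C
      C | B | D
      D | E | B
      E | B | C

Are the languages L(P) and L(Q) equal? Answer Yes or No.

No

The string a is accepted by P but rejected by Q.
So L(P) ≠ L(Q).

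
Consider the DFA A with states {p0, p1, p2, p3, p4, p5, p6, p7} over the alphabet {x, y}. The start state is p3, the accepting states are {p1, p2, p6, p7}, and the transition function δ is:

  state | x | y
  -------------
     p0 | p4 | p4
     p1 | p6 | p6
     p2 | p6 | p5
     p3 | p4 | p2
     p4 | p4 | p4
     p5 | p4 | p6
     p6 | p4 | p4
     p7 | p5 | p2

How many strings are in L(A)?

The useful subgraph on states {p2, p3, p5, p6} is acyclic, so L(A) is finite; the longest accepting path visits 4 useful states, giving maximum string length 3.
Counting accepting paths from p3 by length: 1 of length 1, 1 of length 2, 1 of length 3. Total 3.

3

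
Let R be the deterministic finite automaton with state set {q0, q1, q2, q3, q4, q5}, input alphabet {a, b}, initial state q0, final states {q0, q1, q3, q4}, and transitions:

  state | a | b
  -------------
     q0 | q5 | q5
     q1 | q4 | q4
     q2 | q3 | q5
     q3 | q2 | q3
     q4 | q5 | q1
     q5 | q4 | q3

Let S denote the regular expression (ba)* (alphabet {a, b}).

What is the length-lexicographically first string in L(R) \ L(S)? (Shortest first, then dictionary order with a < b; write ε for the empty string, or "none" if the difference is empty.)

The string aa is accepted by R but not by S.
No shorter string lies in the difference, and aa is the lexicographically first length-2 string in L(R) \ L(S).

aa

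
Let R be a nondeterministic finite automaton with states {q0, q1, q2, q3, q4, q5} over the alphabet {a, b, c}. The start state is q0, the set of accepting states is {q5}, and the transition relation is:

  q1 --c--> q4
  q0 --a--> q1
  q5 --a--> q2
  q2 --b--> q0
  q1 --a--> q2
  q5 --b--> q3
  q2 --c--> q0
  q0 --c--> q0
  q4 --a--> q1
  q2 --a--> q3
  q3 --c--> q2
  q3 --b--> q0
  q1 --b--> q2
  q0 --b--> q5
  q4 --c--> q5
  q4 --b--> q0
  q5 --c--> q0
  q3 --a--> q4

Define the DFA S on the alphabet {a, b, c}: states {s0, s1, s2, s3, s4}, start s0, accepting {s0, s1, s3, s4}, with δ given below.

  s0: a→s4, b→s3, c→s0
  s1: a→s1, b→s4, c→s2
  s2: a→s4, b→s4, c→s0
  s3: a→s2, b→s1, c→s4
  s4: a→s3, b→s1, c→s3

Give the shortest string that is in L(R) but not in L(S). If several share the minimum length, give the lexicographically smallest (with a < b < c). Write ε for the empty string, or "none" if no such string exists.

bbac

The string bbac is accepted by R but not by S.
No shorter string lies in the difference, and bbac is the lexicographically first length-4 string in L(R) \ L(S).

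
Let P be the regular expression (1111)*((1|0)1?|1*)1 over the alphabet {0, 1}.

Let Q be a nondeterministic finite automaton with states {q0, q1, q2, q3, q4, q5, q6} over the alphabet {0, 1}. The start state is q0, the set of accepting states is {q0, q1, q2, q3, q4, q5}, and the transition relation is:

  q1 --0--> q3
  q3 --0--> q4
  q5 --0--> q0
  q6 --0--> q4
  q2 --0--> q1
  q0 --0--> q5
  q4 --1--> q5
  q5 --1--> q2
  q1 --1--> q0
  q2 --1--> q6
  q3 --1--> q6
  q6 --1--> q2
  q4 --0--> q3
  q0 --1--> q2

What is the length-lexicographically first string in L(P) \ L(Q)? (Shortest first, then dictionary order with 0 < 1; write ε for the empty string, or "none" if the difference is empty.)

The string 11 is accepted by P but not by Q.
No shorter string lies in the difference, and 11 is the lexicographically first length-2 string in L(P) \ L(Q).

11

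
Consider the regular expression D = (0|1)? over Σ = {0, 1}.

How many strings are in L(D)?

3

The expression has no Kleene star, so L(D) is finite. Expanding the alternatives gives {ε, 0, 1}.
That is 1 of length 0, 2 of length 1: 3 strings in all.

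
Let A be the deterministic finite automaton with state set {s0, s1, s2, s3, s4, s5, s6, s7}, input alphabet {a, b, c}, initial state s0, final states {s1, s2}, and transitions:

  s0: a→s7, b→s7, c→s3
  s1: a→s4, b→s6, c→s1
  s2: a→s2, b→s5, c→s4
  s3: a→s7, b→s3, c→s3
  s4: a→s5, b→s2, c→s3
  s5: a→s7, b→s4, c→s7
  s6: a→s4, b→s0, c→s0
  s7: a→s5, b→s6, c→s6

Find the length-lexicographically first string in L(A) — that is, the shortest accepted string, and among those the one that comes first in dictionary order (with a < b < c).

aabb

A breadth-first search from s0 reaches an accepting state first via the path s0 → s7 → s5 → s4 → s2 on input aabb.
No string of length < 4 is accepted (BFS exhausts all shorter strings without reaching an accepting state), and aabb is the lexicographically least accepting string of length 4.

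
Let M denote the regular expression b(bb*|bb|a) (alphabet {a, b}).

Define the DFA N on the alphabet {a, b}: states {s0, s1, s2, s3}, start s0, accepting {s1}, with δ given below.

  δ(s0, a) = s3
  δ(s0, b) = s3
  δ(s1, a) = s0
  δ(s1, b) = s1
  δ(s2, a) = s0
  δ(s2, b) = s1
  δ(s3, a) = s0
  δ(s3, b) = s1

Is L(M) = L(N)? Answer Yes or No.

The string ba is accepted by M but rejected by N.
So L(M) ≠ L(N).

No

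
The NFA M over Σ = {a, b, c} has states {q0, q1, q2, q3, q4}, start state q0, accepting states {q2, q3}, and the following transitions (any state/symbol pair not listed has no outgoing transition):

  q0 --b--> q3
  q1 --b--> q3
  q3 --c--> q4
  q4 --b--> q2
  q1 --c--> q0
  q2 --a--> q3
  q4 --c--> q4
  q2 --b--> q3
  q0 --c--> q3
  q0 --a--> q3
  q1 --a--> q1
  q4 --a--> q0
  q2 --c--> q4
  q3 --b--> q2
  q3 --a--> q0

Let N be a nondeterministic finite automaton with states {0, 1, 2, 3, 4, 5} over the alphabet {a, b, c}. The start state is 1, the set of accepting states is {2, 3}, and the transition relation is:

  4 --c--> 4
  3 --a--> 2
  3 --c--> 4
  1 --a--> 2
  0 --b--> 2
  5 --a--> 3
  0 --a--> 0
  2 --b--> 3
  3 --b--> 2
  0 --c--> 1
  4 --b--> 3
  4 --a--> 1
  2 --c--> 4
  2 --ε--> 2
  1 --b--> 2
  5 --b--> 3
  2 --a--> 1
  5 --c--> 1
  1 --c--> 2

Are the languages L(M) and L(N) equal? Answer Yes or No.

Yes

Exploring the product automaton M × N from the start pair (q0, 1), following both machines on each input symbol, reaches 4 state pairs: (q0, 1), (q3, 2), (q2, 3), (q4, 4).
M accepts in {q2, q3} and N accepts in {2, 3}. In every reachable pair the two components are either both accepting — (q3, 2), (q2, 3) — or both non-accepting, so no string is accepted by exactly one of the machines: L(M) \ L(N) and L(N) \ L(M) are both empty.
Hence every string is accepted by M iff it is accepted by N, and the two languages coincide.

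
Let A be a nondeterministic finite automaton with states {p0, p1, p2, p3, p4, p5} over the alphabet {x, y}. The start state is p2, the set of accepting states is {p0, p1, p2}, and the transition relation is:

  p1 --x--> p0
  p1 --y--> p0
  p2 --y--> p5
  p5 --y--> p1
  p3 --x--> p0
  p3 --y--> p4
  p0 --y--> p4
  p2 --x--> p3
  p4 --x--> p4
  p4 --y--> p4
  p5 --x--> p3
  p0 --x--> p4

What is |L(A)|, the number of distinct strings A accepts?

The useful subgraph on states {p0, p1, p2, p3, p5} is acyclic, so L(A) is finite; the longest accepting path visits 4 useful states, giving maximum string length 3.
Counting accepting paths from p2 by length: 1 of length 0, 2 of length 2, 3 of length 3. Total 6.

6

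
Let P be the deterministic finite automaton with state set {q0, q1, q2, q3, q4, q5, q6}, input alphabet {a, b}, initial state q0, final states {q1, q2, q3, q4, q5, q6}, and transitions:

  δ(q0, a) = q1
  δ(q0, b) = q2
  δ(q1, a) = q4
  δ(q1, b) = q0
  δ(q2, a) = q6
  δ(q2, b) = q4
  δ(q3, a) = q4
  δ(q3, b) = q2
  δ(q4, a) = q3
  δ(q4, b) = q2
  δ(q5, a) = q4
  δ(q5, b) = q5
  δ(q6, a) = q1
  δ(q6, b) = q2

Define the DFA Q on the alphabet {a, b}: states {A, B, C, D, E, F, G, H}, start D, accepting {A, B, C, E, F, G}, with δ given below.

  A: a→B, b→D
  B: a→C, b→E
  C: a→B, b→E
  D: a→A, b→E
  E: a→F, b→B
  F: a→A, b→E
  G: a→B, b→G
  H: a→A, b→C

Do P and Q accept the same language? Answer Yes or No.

Yes

Exploring the product automaton P × Q from the start pair (q0, D), following both machines on each input symbol, reaches 6 state pairs: (q0, D), (q1, A), (q2, E), (q4, B), (q6, F), (q3, C).
P accepts in {q1, q2, q3, q4, q5, q6} and Q accepts in {A, B, C, E, F, G}. In every reachable pair the two components are either both accepting — (q1, A), (q2, E), (q4, B), (q6, F), (q3, C) — or both non-accepting, so no string is accepted by exactly one of the machines: L(P) \ L(Q) and L(Q) \ L(P) are both empty.
Hence every string is accepted by P iff it is accepted by Q, and the two languages coincide.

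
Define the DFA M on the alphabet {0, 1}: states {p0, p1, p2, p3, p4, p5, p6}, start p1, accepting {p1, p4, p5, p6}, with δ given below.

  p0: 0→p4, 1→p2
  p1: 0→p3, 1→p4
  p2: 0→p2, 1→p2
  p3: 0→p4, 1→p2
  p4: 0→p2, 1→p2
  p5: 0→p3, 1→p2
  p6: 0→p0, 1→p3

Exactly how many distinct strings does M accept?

3

The useful subgraph on states {p1, p3, p4} is acyclic, so L(M) is finite; the longest accepting path visits 3 useful states, giving maximum string length 2.
Counting accepting paths from p1 by length: 1 of length 0, 1 of length 1, 1 of length 2. Total 3.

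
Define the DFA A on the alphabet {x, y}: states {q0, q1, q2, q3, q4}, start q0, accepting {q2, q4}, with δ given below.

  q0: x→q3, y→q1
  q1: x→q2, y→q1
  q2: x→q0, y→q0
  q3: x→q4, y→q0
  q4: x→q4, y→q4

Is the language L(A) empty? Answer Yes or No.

No

The string xx is accepted: the run q0 → q3 → q4 ends in the accepting state q4.
Since at least one string is accepted, L(A) is not empty.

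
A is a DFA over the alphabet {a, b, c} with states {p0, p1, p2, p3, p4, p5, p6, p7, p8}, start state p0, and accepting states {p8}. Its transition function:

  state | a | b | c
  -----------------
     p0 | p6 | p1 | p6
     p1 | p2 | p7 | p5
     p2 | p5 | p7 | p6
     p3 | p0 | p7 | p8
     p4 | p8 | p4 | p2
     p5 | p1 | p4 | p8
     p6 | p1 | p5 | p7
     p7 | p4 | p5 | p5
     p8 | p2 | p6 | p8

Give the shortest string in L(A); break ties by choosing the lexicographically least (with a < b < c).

abc

A breadth-first search from p0 reaches an accepting state first via the path p0 → p6 → p5 → p8 on input abc.
No string of length < 3 is accepted (BFS exhausts all shorter strings without reaching an accepting state), and abc is the lexicographically least accepting string of length 3.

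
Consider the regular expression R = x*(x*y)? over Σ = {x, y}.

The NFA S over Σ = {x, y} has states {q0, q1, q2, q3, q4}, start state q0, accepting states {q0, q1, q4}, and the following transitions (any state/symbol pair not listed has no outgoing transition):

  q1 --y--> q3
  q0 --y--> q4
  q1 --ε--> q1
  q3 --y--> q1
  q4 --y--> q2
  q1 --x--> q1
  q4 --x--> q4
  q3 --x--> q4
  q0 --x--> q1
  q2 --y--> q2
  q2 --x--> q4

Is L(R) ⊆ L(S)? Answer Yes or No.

The string xy is in L(R) but not in L(S).
So L(R) ⊄ L(S).

No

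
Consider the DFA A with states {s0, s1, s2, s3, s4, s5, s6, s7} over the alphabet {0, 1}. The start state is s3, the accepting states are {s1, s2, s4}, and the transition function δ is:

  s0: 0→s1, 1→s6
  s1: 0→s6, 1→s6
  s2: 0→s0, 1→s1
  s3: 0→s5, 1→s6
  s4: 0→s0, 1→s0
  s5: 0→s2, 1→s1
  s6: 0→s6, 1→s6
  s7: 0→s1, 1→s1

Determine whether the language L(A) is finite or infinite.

The useful states (reachable from s3 and able to reach an accepting state) are {s0, s1, s2, s3, s5}.
Restricted to these states the transition graph has no cycle, so every accepting path has bounded length and L is finite.

finite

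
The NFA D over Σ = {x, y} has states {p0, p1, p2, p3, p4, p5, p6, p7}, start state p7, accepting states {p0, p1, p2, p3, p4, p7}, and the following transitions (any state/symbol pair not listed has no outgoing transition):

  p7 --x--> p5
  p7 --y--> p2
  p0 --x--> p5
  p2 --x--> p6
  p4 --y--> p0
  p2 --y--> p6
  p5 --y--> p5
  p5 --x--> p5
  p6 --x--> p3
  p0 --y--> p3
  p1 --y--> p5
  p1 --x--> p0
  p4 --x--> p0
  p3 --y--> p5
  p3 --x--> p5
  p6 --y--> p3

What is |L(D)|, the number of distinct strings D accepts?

The useful subgraph on states {p2, p3, p6, p7} is acyclic, so L(D) is finite; the longest accepting path visits 4 useful states, giving maximum string length 3.
Counting accepting paths from p7 by length: 1 of length 0, 1 of length 1, 4 of length 3. Total 6.

6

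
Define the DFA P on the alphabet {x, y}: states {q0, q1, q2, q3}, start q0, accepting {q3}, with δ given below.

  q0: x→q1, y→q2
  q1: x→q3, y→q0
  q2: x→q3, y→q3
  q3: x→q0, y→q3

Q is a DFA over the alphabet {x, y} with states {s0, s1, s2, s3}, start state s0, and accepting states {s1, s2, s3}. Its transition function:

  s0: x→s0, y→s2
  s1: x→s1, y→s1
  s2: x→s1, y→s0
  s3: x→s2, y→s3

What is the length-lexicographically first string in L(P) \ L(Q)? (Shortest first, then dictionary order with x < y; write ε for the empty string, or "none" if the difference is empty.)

The string xx is accepted by P but not by Q.
No shorter string lies in the difference, and xx is the lexicographically first length-2 string in L(P) \ L(Q).

xx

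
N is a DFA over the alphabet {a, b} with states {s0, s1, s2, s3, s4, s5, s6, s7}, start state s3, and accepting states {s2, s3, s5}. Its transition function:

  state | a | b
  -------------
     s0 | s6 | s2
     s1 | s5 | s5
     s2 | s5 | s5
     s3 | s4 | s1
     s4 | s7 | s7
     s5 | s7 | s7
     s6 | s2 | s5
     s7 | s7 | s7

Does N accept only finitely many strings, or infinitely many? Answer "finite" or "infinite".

The useful states (reachable from s3 and able to reach an accepting state) are {s1, s3, s5}.
Restricted to these states the transition graph has no cycle, so every accepting path has bounded length and L is finite.

finite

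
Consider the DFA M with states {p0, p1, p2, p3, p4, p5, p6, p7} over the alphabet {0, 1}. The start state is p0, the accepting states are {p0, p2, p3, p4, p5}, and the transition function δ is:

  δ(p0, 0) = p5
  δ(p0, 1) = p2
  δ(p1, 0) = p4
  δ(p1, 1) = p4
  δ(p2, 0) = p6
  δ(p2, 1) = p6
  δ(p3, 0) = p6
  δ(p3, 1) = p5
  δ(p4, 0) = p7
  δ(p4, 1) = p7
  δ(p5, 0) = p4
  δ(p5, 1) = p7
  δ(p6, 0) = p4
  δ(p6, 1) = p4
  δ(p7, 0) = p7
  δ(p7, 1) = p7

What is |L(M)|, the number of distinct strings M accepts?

8

The useful subgraph on states {p0, p2, p4, p5, p6} is acyclic, so L(M) is finite; the longest accepting path visits 4 useful states, giving maximum string length 3.
Counting accepting paths from p0 by length: 1 of length 0, 2 of length 1, 1 of length 2, 4 of length 3. Total 8.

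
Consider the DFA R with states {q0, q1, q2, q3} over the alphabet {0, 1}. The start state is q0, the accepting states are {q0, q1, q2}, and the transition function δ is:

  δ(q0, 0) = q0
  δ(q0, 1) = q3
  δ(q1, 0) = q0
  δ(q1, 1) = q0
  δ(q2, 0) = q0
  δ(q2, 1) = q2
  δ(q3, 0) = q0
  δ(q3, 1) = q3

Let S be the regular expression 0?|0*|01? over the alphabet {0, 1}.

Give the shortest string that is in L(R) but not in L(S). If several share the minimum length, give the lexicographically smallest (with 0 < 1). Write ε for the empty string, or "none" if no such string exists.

10

The string 10 is accepted by R but not by S.
No shorter string lies in the difference, and 10 is the lexicographically first length-2 string in L(R) \ L(S).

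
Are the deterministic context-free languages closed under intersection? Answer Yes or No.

No

DCFLs are closed under complement (normalise the DPDA to read all of its input, then flip the verdict). If they were also closed under intersection, De Morgan would make them closed under union; but {aⁿbⁿ : n≥0} and {aⁿb²ⁿ : n≥0} are DCFLs (push the a's; pop one per b, respectively one per two b's) whose union no deterministic PDA accepts: a DPDA for it would have a single run on aⁿb²ⁿ, accepting after the prefix aⁿbⁿ and accepting again after n more b's; an ordinary PDA that simulates it on a's and b's and, at any moment when it is accepting, may switch to reading only a fresh letter c while feeding each c to the simulation as a b, would accept aⁱbʲcᵏ (k≥1) exactly when both aⁱbʲ and aⁱbʲ⁺ᵏ are in the language, i.e. its language intersected with the regular set a*b*c⁺ would be exactly {aⁿbⁿcⁿ : n≥1} — impossible, since context-free languages are closed under intersection with regular sets and {aⁿbⁿcⁿ} is not context-free.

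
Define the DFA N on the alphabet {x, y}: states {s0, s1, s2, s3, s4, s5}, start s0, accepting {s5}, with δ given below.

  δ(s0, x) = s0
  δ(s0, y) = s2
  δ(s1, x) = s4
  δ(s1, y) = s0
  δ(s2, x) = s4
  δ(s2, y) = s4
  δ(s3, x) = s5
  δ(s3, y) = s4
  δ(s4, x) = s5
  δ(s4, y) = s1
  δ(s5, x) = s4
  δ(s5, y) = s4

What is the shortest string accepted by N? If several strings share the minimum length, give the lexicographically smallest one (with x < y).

A breadth-first search from s0 reaches an accepting state first via the path s0 → s2 → s4 → s5 on input yxx.
No string of length < 3 is accepted (BFS exhausts all shorter strings without reaching an accepting state), and yxx is the lexicographically least accepting string of length 3.

yxx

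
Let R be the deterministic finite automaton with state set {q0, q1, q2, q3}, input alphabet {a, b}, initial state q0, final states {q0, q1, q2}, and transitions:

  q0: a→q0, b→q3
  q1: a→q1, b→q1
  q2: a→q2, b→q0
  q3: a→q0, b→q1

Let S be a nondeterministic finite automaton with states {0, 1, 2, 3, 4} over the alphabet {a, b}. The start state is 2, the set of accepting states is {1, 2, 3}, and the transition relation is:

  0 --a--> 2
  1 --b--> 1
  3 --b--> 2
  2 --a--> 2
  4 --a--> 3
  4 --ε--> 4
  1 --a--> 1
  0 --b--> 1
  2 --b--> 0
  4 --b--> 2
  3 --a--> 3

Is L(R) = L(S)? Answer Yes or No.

Exploring the product automaton R × S from the start pair (q0, 2), following both machines on each input symbol, reaches 3 state pairs: (q0, 2), (q3, 0), (q1, 1).
R accepts in {q0, q1, q2} and S accepts in {1, 2, 3}. In every reachable pair the two components are either both accepting — (q0, 2), (q1, 1) — or both non-accepting, so no string is accepted by exactly one of the machines: L(R) \ L(S) and L(S) \ L(R) are both empty.
Hence every string is accepted by R iff it is accepted by S, and the two languages coincide.

Yes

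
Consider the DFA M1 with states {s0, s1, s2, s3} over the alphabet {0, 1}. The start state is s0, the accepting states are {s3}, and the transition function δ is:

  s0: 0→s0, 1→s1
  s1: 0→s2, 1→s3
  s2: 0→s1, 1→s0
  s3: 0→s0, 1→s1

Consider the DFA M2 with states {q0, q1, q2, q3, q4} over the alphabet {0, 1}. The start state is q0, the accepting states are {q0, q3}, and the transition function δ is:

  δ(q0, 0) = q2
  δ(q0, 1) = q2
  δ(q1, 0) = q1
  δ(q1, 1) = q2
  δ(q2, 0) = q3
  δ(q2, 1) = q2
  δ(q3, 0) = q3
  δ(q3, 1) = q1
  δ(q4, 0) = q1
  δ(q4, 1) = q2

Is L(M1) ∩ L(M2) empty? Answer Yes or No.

Exploring the product automaton M1 × M2 from the start pair (s0, q0), following both machines on each input symbol, reaches 11 state pairs: (s0, q0), (s0, q2), (s1, q2), (s0, q3), (s2, q3), (s3, q2), (s1, q1), (s1, q3), (s0, q1), (s2, q1), (s3, q1).
M1 accepts in {s3} and M2 accepts in {q0, q3}; no reachable pair has both components accepting, so no string drives both machines to acceptance simultaneously and L(M1) ∩ L(M2) = ∅.
So no string is accepted by both, and the intersection is empty.

Yes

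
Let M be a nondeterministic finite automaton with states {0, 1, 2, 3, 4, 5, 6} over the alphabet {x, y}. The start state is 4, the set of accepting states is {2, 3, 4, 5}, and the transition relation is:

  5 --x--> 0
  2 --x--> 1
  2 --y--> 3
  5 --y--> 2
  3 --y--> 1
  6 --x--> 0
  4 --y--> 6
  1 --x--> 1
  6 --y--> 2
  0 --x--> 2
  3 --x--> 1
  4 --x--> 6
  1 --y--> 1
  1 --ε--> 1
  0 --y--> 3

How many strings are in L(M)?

The useful subgraph on states {0, 2, 3, 4, 6} is acyclic, so L(M) is finite; the longest accepting path visits 5 useful states, giving maximum string length 4.
Counting accepting paths from 4 by length: 1 of length 0, 2 of length 2, 6 of length 3, 2 of length 4. Total 11.

11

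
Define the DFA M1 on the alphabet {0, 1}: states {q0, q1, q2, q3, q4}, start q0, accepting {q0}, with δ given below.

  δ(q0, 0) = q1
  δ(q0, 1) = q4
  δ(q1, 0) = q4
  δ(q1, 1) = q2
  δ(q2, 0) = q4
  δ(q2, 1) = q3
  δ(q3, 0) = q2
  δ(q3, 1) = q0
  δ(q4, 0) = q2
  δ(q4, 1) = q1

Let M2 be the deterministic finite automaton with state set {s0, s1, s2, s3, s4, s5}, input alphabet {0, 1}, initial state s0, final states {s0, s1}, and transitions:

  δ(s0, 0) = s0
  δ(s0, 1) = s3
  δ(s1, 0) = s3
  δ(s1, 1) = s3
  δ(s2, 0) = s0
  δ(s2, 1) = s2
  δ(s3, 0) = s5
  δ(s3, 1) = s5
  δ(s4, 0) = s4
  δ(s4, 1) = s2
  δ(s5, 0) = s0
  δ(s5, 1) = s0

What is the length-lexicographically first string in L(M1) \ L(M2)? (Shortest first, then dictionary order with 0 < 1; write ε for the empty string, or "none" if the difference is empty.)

1011

The string 1011 is accepted by M1 but not by M2.
No shorter string lies in the difference, and 1011 is the lexicographically first length-4 string in L(M1) \ L(M2).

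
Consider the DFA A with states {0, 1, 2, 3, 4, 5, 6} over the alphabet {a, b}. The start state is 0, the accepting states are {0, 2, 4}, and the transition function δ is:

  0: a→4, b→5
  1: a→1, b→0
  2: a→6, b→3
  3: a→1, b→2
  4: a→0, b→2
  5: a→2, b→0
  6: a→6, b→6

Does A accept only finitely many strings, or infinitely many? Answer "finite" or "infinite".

infinite

State 0 is reachable from the start and can reach an accepting state, and it lies on the cycle 0 → 4 → 0.
Traversing that cycle any number of times yields accepted strings of unbounded length, so the language is infinite.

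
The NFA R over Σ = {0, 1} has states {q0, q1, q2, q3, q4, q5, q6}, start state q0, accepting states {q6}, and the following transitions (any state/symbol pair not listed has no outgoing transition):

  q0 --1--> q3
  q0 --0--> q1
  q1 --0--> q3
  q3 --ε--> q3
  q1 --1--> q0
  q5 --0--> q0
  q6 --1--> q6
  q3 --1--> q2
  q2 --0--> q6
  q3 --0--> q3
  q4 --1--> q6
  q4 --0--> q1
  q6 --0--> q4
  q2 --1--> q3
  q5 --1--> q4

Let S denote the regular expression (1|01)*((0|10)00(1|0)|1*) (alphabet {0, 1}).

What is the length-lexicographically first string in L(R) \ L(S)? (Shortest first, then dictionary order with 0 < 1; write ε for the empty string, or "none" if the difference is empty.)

110

The string 110 is accepted by R but not by S.
No shorter string lies in the difference, and 110 is the lexicographically first length-3 string in L(R) \ L(S).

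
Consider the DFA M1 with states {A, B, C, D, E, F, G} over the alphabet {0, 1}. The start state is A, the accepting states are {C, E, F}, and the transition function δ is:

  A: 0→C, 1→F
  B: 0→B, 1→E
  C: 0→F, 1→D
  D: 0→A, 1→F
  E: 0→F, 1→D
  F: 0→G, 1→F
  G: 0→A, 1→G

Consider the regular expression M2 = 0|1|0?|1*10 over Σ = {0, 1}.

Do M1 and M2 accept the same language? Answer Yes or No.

The string 00 is accepted by M1 but rejected by M2.
So L(M1) ≠ L(M2).

No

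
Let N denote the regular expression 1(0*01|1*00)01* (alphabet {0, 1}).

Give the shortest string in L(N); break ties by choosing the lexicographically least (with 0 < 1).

1000

By inspection of the expression, no string of length less than 4 matches, and 1000 is the lexicographically first match of length 4.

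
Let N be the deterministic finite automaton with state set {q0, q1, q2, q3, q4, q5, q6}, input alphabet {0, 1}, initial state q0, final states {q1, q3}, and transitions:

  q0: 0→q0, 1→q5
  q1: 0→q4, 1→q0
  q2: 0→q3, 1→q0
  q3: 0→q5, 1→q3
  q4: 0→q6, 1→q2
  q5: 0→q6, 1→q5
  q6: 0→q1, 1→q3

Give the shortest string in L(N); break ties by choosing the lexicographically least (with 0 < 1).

A breadth-first search from q0 reaches an accepting state first via the path q0 → q5 → q6 → q1 on input 100.
No string of length < 3 is accepted (BFS exhausts all shorter strings without reaching an accepting state), and 100 is the lexicographically least accepting string of length 3.

100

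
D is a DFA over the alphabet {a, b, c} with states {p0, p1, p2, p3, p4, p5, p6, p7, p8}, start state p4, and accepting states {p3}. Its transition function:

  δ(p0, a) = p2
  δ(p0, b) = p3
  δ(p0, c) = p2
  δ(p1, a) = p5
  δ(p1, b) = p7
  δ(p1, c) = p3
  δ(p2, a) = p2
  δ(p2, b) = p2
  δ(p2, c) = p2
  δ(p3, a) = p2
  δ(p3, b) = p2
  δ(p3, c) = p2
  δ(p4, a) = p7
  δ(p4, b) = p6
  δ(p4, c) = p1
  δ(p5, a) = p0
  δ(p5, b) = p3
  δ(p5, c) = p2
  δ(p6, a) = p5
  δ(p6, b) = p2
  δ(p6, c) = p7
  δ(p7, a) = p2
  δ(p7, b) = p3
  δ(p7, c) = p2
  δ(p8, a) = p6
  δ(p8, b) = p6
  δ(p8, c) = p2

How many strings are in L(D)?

8

The useful subgraph on states {p0, p1, p3, p4, p5, p6, p7} is acyclic, so L(D) is finite; the longest accepting path visits 5 useful states, giving maximum string length 4.
Counting accepting paths from p4 by length: 2 of length 2, 4 of length 3, 2 of length 4. Total 8.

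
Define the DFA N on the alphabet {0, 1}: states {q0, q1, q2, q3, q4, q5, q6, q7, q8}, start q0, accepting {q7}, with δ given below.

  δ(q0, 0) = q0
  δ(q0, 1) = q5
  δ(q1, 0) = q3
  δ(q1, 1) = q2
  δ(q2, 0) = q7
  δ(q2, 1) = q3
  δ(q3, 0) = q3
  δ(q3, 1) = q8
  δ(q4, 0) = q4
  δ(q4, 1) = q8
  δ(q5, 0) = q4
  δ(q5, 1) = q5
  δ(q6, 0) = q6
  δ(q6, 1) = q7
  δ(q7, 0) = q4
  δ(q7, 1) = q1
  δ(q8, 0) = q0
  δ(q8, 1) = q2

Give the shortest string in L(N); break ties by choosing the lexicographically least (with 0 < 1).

A breadth-first search from q0 reaches an accepting state first via the path q0 → q5 → q4 → q8 → q2 → q7 on input 10110.
No string of length < 5 is accepted (BFS exhausts all shorter strings without reaching an accepting state), and 10110 is the lexicographically least accepting string of length 5.

10110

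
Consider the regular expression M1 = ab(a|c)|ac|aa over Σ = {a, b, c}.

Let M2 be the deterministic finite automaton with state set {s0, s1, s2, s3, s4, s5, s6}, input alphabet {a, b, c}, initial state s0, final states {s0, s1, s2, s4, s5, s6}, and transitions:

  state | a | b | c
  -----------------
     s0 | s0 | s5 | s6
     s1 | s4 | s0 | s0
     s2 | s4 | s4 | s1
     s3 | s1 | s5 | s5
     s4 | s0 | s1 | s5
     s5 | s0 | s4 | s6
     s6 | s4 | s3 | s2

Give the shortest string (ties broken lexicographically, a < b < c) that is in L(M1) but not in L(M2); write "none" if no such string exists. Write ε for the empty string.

none

Converting the expression M1 to a DFA (subset construction, then merging equivalent states) gives the minimal DFA with states {r0, r1, r2, r3, r4}, start state r0, accepting states {r3} and transitions r0: a→r1, b→r2, c→r2; r1: a→r3, b→r4, c→r3; r2: a→r2, b→r2, c→r2; r3: a→r2, b→r2, c→r2; r4: a→r3, b→r2, c→r3.
Exploring the product automaton M1 × M2 from the start pair (r0, s0), following both machines on each input symbol, reaches 12 state pairs: (r0, s0), (r1, s0), (r2, s5), (r2, s6), (r3, s0), (r4, s5), (r3, s6), (r2, s0), (r2, s4), (r2, s3), (r2, s2), (r2, s1).
M1 accepts in {r3} and M2 accepts in {s0, s1, s2, s4, s5, s6}. The reachable pairs whose M1-component is accepting are (r3, s0), (r3, s6); in each of them the M2-component is accepting too, so the product for L(M1) \ L(M2) (M1-component accepting, M2-component rejecting) has no reachable accepting pair and the difference is empty.
So every string accepted by M1 is also accepted by M2: L(M1) \ L(M2) = ∅ and there is no such string.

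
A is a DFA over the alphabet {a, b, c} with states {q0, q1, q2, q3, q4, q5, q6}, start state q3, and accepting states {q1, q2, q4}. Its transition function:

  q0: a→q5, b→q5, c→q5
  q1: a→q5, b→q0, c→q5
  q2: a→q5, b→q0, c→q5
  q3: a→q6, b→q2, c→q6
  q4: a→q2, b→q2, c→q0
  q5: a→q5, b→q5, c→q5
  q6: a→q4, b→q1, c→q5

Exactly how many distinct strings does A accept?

9

The useful subgraph on states {q1, q2, q3, q4, q6} is acyclic, so L(A) is finite; the longest accepting path visits 4 useful states, giving maximum string length 3.
Counting accepting paths from q3 by length: 1 of length 1, 4 of length 2, 4 of length 3. Total 9.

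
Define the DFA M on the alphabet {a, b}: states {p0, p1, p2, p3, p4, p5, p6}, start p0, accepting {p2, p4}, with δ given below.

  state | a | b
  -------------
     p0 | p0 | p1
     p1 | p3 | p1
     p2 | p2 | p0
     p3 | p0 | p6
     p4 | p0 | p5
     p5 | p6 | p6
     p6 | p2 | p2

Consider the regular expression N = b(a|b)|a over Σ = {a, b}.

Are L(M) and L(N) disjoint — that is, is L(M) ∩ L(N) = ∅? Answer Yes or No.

Yes

Converting the expression N to a DFA (subset construction, then merging equivalent states) gives the minimal DFA with states {n0, n1, n2, n3}, start state n0, accepting states {n1} and transitions n0: a→n1, b→n2; n1: a→n3, b→n3; n2: a→n1, b→n1; n3: a→n3, b→n3.
Exploring the product automaton M × N from the start pair (p0, n0), following both machines on each input symbol, reaches 10 state pairs: (p0, n0), (p0, n1), (p1, n2), (p0, n3), (p1, n3), (p3, n1), (p1, n1), (p3, n3), (p6, n3), (p2, n3).
M accepts in {p2, p4} and N accepts in {n1}; no reachable pair has both components accepting, so no string drives both machines to acceptance simultaneously and L(M) ∩ L(N) = ∅.
So no string is accepted by both, and the intersection is empty.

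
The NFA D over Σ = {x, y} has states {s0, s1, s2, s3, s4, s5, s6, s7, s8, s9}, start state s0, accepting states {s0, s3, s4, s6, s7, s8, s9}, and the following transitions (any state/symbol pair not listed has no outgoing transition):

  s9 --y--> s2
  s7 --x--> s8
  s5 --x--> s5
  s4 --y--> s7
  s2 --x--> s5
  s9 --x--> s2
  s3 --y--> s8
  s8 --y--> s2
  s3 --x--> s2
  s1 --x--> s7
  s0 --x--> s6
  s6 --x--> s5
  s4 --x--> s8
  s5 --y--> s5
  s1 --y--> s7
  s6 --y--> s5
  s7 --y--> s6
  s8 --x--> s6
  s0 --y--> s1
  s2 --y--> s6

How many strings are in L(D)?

12

The useful subgraph on states {s0, s1, s2, s6, s7, s8} is acyclic, so L(D) is finite; the longest accepting path visits 6 useful states, giving maximum string length 5.
Counting accepting paths from s0 by length: 1 of length 0, 1 of length 1, 2 of length 2, 4 of length 3, 2 of length 4, 2 of length 5. Total 12.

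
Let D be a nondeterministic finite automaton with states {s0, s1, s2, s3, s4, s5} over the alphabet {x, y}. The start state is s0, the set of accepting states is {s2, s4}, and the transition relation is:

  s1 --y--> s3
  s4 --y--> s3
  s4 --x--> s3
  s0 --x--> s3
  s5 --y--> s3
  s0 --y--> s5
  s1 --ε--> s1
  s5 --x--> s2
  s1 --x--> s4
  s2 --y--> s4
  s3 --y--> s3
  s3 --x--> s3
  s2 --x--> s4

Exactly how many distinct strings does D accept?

The useful subgraph on states {s0, s2, s4, s5} is acyclic, so L(D) is finite; the longest accepting path visits 4 useful states, giving maximum string length 3.
Counting accepting paths from s0 by length: 1 of length 2, 2 of length 3. Total 3.

3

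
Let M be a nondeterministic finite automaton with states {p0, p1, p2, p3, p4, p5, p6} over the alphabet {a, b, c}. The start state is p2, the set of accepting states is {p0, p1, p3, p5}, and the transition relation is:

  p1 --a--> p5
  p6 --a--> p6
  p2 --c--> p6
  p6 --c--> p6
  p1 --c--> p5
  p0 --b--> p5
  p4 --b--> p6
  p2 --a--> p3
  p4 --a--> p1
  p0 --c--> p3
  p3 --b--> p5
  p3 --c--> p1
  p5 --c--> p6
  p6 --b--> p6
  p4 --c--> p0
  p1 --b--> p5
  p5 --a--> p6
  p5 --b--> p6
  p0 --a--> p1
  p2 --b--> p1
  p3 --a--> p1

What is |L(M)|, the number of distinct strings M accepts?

14

The useful subgraph on states {p1, p2, p3, p5} is acyclic, so L(M) is finite; the longest accepting path visits 4 useful states, giving maximum string length 3.
Counting accepting paths from p2 by length: 2 of length 1, 6 of length 2, 6 of length 3. Total 14.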